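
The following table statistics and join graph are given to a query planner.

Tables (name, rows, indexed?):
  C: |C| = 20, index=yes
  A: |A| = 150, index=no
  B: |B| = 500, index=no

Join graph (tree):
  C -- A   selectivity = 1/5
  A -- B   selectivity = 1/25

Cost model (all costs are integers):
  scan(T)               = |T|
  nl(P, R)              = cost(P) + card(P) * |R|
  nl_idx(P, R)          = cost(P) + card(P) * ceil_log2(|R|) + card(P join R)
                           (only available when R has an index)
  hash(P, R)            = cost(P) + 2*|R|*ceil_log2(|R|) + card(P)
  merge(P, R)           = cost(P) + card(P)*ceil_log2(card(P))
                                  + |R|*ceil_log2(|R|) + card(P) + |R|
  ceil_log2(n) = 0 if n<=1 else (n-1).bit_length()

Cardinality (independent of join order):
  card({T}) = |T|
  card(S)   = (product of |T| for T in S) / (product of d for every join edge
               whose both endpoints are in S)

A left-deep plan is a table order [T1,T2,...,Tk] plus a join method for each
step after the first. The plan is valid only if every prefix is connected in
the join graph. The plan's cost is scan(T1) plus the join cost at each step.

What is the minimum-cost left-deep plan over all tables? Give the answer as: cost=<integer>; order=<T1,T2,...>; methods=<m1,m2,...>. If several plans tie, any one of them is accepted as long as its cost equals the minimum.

cost=6600; order=B,A,C; methods=hash,hash

Selinger DP (subsets sized 1..n):
  {C}: scan cost=20, card=20
  {A}: scan cost=150, card=150
  {B}: scan cost=500, card=500
  {AC}: card=600; try (C,hash)→500, (A,merge)→1490, (C,nl_idx)→1500, (C,merge)→1620, (A,hash)→2440, (A,nl)→3020 …(+1); best=500 via (C,hash)
  {AB}: card=3000; try (A,hash)→3400, (B,merge)→6500, (A,merge)→6850, (B,hash)→9300, (B,nl)→75150, (A,nl)→75500; best=3400 via (A,hash)
  {ABC}: card=12000; try (C,hash)→6600, (B,hash)→10100, (B,merge)→12100, (C,nl_idx)→30400, (C,merge)→42520, (C,nl)→63400 …(+1); best=6600 via (C,hash)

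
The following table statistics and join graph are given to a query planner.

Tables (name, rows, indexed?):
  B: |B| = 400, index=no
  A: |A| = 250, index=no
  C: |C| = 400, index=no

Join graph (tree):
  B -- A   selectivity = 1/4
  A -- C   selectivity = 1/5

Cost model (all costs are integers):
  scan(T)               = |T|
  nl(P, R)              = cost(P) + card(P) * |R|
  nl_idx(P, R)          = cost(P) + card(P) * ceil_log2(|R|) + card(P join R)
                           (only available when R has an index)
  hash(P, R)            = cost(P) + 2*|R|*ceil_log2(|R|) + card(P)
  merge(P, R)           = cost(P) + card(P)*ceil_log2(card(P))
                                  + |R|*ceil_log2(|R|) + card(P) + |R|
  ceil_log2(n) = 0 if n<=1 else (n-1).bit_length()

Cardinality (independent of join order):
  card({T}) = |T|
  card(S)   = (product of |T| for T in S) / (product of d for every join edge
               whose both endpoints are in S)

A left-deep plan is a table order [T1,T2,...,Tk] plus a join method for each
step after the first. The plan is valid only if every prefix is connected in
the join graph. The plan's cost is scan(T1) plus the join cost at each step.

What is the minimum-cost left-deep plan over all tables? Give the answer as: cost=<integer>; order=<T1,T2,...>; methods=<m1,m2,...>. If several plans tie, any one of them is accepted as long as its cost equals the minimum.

Selinger DP (subsets sized 1..n):
  {B}: scan cost=400, card=400
  {A}: scan cost=250, card=250
  {C}: scan cost=400, card=400
  {AB}: card=25000; try (A,hash)→4800, (B,merge)→6500, (A,merge)→6650, (B,hash)→7700, (B,nl)→100250, (A,nl)→100400; best=4800 via (A,hash)
  {AC}: card=20000; try (A,hash)→4800, (C,merge)→6500, (A,merge)→6650, (C,hash)→7700, (C,nl)→100250, (A,nl)→100400; best=4800 via (A,hash)
  {ABC}: card=2000000; try (B,hash)→32000, (C,hash)→37000, (B,merge)→328800, (C,merge)→408800, (B,nl)→8004800, (C,nl)→10004800; best=32000 via (B,hash)

cost=32000; order=C,A,B; methods=hash,hash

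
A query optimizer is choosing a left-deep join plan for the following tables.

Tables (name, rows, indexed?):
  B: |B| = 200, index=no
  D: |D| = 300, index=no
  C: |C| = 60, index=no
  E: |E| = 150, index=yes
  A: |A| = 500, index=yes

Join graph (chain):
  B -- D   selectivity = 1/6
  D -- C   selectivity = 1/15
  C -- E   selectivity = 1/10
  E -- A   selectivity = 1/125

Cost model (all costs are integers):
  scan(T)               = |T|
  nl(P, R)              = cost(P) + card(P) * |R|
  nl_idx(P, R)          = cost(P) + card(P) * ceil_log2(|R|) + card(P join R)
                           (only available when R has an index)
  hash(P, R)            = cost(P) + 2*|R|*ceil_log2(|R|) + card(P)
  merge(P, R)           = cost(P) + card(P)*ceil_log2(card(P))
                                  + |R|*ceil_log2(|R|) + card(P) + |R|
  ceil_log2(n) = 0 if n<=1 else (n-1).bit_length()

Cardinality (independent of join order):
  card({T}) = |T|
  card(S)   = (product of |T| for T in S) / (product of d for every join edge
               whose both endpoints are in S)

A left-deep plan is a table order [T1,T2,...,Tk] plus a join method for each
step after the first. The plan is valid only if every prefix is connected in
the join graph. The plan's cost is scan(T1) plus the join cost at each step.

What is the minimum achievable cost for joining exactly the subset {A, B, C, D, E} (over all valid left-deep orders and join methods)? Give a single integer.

Selinger DP over subsets of {A,B,C,D,E}:
  {B}: scan cost=200, card=200
  {D}: scan cost=300, card=300
  {C}: scan cost=60, card=60
  {E}: scan cost=150, card=150
  {A}: scan cost=500, card=500
  {BD}: card=10000; try (B,hash)→3800, (D,merge)→5000, (B,merge)→5100, (D,hash)→5800, (D,nl)→60200, (B,nl)→60300; best=3800 via (B,hash)
  {CD}: card=1200; try (C,hash)→1320, (D,merge)→3480, (C,merge)→3720, (D,hash)→5520, (D,nl)→18060, (C,nl)→18300; best=1320 via (C,hash)
  {CE}: card=900; try (C,hash)→1020, (E,nl_idx)→1440, (E,merge)→1830, (C,merge)→1920, (E,hash)→2520, (E,nl)→9060 …(+1); best=1020 via (C,hash)
  {AE}: card=600; try (A,nl_idx)→2100, (E,hash)→3400, (E,nl_idx)→5100, (A,merge)→6500, (E,merge)→6850, (A,hash)→9300 …(+2); best=2100 via (A,nl_idx)
  {BCD}: card=40000; try (B,hash)→5720, (C,hash)→14520, (B,merge)→17520, (C,merge)→154220, (B,nl)→241320, (C,nl)→603800; best=5720 via (B,hash)
  {CDE}: card=18000; try (E,hash)→4920, (D,hash)→7320, (D,merge)→13920, (E,merge)→17070, (E,nl_idx)→28920, (E,nl)→181320 …(+1); best=4920 via (E,hash)
  {ACE}: card=3600; try (C,hash)→3420, (C,merge)→9120, (A,hash)→10920, (A,nl_idx)→12720, (A,merge)→15920, (C,nl)→38100 …(+1); best=3420 via (C,hash)
  {BCDE}: card=600000; try (B,hash)→26120, (E,hash)→48120, (B,merge)→294720, (E,merge)→687070, (E,nl_idx)→925720, (B,nl)→3604920 …(+1); best=26120 via (B,hash)
  {ACDE}: card=72000; try (D,hash)→12420, (A,hash)→31920, (D,merge)→53220, (A,nl_idx)→238920, (A,merge)→297920, (D,nl)→1083420 …(+1); best=12420 via (D,hash)
  {ABCDE}: card=2400000; try (B,hash)→87620, (A,hash)→635120, (B,merge)→1310220, (A,nl_idx)→7826120, (A,merge)→12631120, (B,nl)→14412420 …(+1); best=87620 via (B,hash)

87620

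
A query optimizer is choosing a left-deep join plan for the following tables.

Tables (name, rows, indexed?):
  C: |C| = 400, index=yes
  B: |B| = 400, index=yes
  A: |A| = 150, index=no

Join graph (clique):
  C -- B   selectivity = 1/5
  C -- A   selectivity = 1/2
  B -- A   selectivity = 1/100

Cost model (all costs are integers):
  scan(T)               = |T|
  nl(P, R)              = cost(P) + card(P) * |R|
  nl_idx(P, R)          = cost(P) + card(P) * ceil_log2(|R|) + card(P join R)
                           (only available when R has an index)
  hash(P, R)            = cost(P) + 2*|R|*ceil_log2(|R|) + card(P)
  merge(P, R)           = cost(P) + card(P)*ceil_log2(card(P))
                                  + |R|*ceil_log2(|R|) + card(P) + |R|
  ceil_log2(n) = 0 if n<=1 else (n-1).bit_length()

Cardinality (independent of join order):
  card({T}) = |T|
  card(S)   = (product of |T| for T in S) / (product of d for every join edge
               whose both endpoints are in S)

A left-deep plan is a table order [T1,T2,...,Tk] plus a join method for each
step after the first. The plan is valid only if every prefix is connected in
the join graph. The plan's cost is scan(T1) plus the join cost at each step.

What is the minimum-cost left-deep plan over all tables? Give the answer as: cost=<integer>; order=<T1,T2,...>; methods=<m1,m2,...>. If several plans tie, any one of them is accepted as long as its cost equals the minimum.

Selinger DP (subsets sized 1..n):
  {C}: scan cost=400, card=400
  {B}: scan cost=400, card=400
  {A}: scan cost=150, card=150
  {BC}: card=32000; try (C,hash)→8000, (B,hash)→8000, (C,merge)→8400, (B,merge)→8400, (C,nl_idx)→36000, (B,nl_idx)→36000 …(+2); best=8000 via (C,hash)
  {AC}: card=30000; try (A,hash)→3200, (C,merge)→5500, (A,merge)→5750, (C,hash)→7500, (C,nl_idx)→31500, (C,nl)→60150 …(+1); best=3200 via (A,hash)
  {AB}: card=600; try (B,nl_idx)→2100, (A,hash)→3200, (B,merge)→5500, (A,merge)→5750, (B,hash)→7500, (B,nl)→60150 …(+1); best=2100 via (B,nl_idx)
  {ABC}: card=24000; try (C,hash)→9900, (C,merge)→12700, (C,nl_idx)→31500, (B,hash)→40400, (A,hash)→42400, (C,nl)→242100 …(+5); best=9900 via (C,hash)

cost=9900; order=A,B,C; methods=nl_idx,hash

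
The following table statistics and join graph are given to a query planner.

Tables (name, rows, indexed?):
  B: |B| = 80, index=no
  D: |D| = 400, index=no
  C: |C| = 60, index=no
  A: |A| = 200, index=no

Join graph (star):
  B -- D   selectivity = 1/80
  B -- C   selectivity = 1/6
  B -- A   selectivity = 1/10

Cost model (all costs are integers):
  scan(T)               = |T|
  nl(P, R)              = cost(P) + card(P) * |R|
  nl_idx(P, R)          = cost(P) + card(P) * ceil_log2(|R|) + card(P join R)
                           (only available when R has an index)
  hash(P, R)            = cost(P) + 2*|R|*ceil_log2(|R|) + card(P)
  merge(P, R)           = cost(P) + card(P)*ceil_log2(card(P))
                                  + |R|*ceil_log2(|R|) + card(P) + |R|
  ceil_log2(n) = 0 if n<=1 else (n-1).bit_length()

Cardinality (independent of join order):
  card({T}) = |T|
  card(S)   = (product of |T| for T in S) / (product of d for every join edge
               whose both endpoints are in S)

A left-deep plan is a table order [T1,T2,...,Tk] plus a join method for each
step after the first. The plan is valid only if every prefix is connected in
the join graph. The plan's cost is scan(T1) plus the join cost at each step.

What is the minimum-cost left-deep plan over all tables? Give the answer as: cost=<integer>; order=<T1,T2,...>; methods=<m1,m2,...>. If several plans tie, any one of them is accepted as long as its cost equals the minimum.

Selinger DP (subsets sized 1..n):
  {B}: scan cost=80, card=80
  {D}: scan cost=400, card=400
  {C}: scan cost=60, card=60
  {A}: scan cost=200, card=200
  {BD}: card=400; try (B,hash)→1920, (D,merge)→4720, (B,merge)→5040, (D,hash)→7360, (D,nl)→32080, (B,nl)→32400; best=1920 via (B,hash)
  {BC}: card=800; try (C,hash)→880, (B,merge)→1120, (C,merge)→1140, (B,hash)→1240, (B,nl)→4860, (C,nl)→4880; best=880 via (C,hash)
  {AB}: card=1600; try (B,hash)→1520, (A,merge)→2520, (B,merge)→2640, (A,hash)→3360, (A,nl)→16080, (B,nl)→16200; best=1520 via (B,hash)
  {BCD}: card=4000; try (C,hash)→3040, (C,merge)→6340, (D,hash)→8880, (D,merge)→13680, (C,nl)→25920, (D,nl)→320880; best=3040 via (C,hash)
  {ABD}: card=8000; try (A,hash)→5520, (A,merge)→7720, (D,hash)→10320, (D,merge)→24720, (A,nl)→81920, (D,nl)→641520; best=5520 via (A,hash)
  {ABC}: card=16000; try (C,hash)→3840, (A,hash)→4880, (A,merge)→11480, (C,merge)→21140, (C,nl)→97520, (A,nl)→160880; best=3840 via (C,hash)
  {ABCD}: card=80000; try (A,hash)→10240, (C,hash)→14240, (D,hash)→27040, (A,merge)→56840, (C,merge)→117940, (D,merge)→247840 …(+3); best=10240 via (A,hash)

cost=10240; order=D,B,C,A; methods=hash,hash,hash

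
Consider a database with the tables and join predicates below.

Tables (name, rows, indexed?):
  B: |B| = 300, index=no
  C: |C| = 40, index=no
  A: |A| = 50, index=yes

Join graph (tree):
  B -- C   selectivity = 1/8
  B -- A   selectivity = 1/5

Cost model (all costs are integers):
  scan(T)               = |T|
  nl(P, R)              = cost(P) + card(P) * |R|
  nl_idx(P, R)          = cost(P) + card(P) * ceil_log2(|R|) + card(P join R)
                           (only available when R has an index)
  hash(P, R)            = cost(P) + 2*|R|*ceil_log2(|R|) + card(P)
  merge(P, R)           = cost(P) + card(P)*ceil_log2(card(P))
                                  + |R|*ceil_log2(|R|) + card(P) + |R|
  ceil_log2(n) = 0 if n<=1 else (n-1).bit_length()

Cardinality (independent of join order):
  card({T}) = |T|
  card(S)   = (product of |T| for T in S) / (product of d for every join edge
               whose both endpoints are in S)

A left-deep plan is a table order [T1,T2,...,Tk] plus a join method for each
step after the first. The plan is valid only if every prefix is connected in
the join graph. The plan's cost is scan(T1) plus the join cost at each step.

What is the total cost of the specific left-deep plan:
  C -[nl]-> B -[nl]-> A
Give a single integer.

step 1: scan C: cost=40, card=40
step 2: join B via nl
    card(P join B) = 40*300/(8) = 1500
    cost = 40 + 40*300 = 12040
step 3: join A via nl
    card(P join A) = 1500*50/(5) = 15000
    cost = 12040 + 1500*50 = 87040

87040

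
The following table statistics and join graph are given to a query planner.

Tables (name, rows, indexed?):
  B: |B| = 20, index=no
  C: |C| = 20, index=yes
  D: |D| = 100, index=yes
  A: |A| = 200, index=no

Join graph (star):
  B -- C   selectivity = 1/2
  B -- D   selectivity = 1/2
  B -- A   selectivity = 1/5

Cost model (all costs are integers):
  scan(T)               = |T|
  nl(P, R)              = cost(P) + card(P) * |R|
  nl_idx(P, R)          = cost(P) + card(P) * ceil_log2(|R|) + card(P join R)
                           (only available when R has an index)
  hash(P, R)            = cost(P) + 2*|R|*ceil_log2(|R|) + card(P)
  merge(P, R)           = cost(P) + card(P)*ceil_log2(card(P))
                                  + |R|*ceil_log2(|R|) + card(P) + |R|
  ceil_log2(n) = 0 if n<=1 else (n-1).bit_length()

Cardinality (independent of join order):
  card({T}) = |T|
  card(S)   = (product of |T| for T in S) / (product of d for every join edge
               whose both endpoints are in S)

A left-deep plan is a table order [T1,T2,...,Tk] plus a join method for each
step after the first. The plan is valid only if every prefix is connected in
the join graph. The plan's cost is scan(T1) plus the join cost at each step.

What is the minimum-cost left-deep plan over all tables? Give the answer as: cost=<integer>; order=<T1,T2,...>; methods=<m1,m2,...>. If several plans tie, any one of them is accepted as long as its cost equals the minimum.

Selinger DP (subsets sized 1..n):
  {B}: scan cost=20, card=20
  {C}: scan cost=20, card=20
  {D}: scan cost=100, card=100
  {A}: scan cost=200, card=200
  {BC}: card=200; try (C,hash)→240, (B,hash)→240, (C,merge)→260, (B,merge)→260, (C,nl_idx)→320, (C,nl)→420 …(+1); best=240 via (C,hash)
  {BD}: card=1000; try (B,hash)→400, (D,merge)→940, (B,merge)→1020, (D,nl_idx)→1160, (D,hash)→1440, (D,nl)→2020 …(+1); best=400 via (B,hash)
  {AB}: card=800; try (B,hash)→600, (A,merge)→1940, (B,merge)→2120, (A,hash)→3240, (A,nl)→4020, (B,nl)→4200; best=600 via (B,hash)
  {BCD}: card=10000; try (C,hash)→1600, (D,hash)→1840, (D,merge)→2840, (C,merge)→11520, (D,nl_idx)→11640, (C,nl_idx)→15400 …(+2); best=1600 via (C,hash)
  {ABC}: card=8000; try (C,hash)→1600, (A,hash)→3640, (A,merge)→3840, (C,merge)→9520, (C,nl_idx)→12600, (C,nl)→16600 …(+1); best=1600 via (C,hash)
  {ABD}: card=40000; try (D,hash)→2800, (A,hash)→4600, (D,merge)→10200, (A,merge)→13200, (D,nl_idx)→46200, (D,nl)→80600 …(+1); best=2800 via (D,hash)
  {ABCD}: card=400000; try (D,hash)→11000, (A,hash)→14800, (C,hash)→43000, (D,merge)→114400, (A,merge)→153400, (D,nl_idx)→457600 …(+5); best=11000 via (D,hash)

cost=11000; order=A,B,C,D; methods=hash,hash,hash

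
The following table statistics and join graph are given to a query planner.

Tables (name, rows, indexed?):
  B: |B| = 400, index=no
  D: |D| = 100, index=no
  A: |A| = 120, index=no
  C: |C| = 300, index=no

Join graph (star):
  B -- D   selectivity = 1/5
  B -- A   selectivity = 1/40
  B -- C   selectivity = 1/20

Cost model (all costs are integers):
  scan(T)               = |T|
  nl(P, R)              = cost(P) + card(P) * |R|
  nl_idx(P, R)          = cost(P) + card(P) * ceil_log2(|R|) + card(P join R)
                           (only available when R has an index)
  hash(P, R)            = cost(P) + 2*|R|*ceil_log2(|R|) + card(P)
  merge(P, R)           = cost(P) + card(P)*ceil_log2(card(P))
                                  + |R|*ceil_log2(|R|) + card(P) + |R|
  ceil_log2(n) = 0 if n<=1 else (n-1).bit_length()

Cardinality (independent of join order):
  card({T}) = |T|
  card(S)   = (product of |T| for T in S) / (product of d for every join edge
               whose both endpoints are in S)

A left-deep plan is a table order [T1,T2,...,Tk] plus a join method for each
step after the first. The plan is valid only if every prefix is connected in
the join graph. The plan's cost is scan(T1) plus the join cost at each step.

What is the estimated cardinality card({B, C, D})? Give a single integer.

120000

Tables in S: B(400), C(300), D(100)
Edges inside S: B-D(d=5), B-C(d=20)
numerator = 400 * 300 * 100 = 12000000
denominator = 5 * 20 = 100
card(S) = 12000000 / 100 = 120000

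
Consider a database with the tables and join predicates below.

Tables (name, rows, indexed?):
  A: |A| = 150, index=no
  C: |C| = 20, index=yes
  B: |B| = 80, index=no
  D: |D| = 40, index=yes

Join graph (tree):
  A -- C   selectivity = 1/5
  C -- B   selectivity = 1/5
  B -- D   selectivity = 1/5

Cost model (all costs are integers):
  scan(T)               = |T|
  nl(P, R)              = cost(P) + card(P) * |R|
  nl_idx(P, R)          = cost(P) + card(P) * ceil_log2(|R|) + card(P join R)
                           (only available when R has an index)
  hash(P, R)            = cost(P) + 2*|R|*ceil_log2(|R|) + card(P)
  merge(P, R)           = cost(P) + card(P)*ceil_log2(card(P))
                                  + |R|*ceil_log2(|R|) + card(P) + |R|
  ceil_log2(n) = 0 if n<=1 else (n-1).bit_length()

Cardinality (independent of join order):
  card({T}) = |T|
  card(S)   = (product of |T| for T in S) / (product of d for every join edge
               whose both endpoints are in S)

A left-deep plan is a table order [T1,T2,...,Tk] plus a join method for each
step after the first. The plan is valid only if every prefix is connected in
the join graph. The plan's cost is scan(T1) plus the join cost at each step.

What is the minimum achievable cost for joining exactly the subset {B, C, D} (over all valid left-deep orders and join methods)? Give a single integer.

Selinger DP over subsets of {B,C,D}:
  {C}: scan cost=20, card=20
  {B}: scan cost=80, card=80
  {D}: scan cost=40, card=40
  {BC}: card=320; try (C,hash)→360, (B,merge)→780, (C,nl_idx)→800, (C,merge)→840, (B,hash)→1160, (B,nl)→1620 …(+1); best=360 via (C,hash)
  {BD}: card=640; try (D,hash)→640, (B,merge)→960, (D,merge)→1000, (D,nl_idx)→1200, (B,hash)→1200, (B,nl)→3240 …(+1); best=640 via (D,hash)
  {BCD}: card=2560; try (D,hash)→1160, (C,hash)→1480, (D,merge)→3840, (D,nl_idx)→4840, (C,nl_idx)→6400, (C,merge)→7800 …(+2); best=1160 via (D,hash)

1160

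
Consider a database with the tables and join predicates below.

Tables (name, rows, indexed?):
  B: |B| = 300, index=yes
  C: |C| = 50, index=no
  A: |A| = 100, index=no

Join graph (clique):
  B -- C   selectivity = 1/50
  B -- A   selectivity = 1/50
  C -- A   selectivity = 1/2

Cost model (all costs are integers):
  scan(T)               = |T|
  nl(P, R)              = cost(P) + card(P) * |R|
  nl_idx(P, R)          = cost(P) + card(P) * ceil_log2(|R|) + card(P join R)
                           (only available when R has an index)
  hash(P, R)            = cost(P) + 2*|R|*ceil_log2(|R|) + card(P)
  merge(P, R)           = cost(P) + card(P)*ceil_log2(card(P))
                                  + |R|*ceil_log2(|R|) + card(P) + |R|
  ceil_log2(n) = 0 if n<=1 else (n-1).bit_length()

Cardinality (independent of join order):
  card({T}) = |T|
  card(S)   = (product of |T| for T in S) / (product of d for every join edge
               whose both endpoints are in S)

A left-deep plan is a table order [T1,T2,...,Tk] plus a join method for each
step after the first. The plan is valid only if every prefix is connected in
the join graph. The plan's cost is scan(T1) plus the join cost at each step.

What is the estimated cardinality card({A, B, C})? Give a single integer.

Tables in S: A(100), B(300), C(50)
Edges inside S: B-C(d=50), B-A(d=50), C-A(d=2)
numerator = 100 * 300 * 50 = 1500000
denominator = 50 * 50 * 2 = 5000
card(S) = 1500000 / 5000 = 300

300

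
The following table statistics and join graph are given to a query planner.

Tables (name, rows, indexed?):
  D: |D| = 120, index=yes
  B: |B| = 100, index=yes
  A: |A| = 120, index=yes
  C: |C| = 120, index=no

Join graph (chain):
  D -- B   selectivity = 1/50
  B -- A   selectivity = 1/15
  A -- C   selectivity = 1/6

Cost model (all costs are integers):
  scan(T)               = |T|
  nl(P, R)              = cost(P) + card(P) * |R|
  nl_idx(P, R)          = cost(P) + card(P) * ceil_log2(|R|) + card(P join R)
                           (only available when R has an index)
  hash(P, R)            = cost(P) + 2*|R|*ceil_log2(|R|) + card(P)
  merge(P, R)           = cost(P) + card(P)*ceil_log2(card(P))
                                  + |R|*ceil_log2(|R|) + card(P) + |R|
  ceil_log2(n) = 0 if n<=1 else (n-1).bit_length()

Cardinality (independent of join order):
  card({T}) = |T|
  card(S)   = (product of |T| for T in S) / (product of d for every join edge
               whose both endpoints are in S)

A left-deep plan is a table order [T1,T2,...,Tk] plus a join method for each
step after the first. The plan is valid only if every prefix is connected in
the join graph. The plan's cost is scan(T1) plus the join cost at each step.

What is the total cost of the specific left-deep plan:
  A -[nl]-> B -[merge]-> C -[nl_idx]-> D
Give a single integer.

172280

step 1: scan A: cost=120, card=120
step 2: join B via nl
    card(P join B) = 120*100/(15) = 800
    cost = 120 + 120*100 = 12120
step 3: join C via merge
    card(P join C) = 800*120/(6) = 16000
    cost = 12120 + 800*10 + 120*7 + 800 + 120 = 21880
step 4: join D via nl_idx
    card(P join D) = 16000*120/(50) = 38400
    cost = 21880 + 16000*7 + 38400 = 172280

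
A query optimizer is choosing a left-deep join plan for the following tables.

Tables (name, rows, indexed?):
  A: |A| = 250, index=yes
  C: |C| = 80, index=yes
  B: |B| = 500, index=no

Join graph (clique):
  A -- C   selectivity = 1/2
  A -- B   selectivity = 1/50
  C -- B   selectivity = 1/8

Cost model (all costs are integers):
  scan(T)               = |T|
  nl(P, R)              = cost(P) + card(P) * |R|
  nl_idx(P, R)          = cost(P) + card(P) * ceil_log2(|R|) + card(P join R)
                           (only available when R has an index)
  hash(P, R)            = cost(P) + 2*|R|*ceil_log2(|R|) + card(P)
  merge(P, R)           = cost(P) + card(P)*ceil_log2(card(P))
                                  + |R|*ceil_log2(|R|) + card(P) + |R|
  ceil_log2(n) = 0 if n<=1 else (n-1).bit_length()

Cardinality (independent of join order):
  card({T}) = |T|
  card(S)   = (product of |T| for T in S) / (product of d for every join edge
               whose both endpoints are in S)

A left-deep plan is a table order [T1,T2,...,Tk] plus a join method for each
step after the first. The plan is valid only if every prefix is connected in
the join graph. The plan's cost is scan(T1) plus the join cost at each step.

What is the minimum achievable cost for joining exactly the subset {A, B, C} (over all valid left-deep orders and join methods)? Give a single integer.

8620

Selinger DP over subsets of {A,B,C}:
  {A}: scan cost=250, card=250
  {C}: scan cost=80, card=80
  {B}: scan cost=500, card=500
  {AC}: card=10000; try (C,hash)→1620, (A,merge)→2970, (C,merge)→3140, (A,hash)→4160, (A,nl_idx)→10720, (C,nl_idx)→12000 …(+2); best=1620 via (C,hash)
  {AB}: card=2500; try (A,hash)→5000, (A,nl_idx)→7000, (B,merge)→7500, (A,merge)→7750, (B,hash)→9500, (B,nl)→125250 …(+1); best=5000 via (A,hash)
  {BC}: card=5000; try (C,hash)→2120, (B,merge)→5720, (C,merge)→6140, (C,nl_idx)→9000, (B,hash)→9160, (B,nl)→40080 …(+1); best=2120 via (C,hash)
  {ABC}: card=12500; try (C,hash)→8620, (A,hash)→11120, (B,hash)→20620, (C,nl_idx)→35000, (C,merge)→38140, (A,nl_idx)→54620 …(+5); best=8620 via (C,hash)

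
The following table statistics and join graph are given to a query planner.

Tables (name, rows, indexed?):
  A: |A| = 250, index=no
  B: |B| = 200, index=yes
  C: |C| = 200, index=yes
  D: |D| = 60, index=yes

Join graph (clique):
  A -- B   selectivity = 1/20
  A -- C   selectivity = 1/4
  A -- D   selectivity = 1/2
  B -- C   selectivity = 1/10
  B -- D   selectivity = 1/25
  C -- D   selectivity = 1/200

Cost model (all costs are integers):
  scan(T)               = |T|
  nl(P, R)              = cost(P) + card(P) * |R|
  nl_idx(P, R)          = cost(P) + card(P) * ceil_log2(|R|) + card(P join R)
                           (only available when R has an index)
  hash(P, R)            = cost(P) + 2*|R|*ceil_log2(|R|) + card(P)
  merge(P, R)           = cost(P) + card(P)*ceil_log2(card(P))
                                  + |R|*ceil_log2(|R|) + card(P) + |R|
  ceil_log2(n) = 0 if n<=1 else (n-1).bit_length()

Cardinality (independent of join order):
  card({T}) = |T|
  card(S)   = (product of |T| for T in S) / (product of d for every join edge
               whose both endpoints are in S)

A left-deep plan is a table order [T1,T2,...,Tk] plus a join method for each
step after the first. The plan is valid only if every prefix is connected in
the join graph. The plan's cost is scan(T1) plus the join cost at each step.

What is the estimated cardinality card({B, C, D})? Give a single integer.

48

Tables in S: B(200), C(200), D(60)
Edges inside S: B-C(d=10), B-D(d=25), C-D(d=200)
numerator = 200 * 200 * 60 = 2400000
denominator = 10 * 25 * 200 = 50000
card(S) = 2400000 / 50000 = 48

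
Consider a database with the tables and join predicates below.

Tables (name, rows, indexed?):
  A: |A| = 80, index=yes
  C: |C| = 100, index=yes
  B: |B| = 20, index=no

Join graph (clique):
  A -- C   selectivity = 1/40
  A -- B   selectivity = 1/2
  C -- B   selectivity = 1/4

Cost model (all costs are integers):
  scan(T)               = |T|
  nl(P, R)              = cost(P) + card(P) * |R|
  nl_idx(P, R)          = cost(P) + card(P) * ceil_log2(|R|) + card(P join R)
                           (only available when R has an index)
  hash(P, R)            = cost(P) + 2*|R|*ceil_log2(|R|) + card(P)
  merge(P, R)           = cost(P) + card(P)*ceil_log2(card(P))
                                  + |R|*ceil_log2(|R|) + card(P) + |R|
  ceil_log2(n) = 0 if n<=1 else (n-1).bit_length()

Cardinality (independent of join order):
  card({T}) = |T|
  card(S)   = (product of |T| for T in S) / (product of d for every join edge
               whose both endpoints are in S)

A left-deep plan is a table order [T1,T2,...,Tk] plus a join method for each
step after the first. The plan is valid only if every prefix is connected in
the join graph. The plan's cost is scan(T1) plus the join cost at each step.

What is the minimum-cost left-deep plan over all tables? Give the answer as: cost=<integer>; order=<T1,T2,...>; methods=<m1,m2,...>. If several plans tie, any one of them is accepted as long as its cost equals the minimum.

cost=1240; order=A,C,B; methods=nl_idx,hash

Selinger DP (subsets sized 1..n):
  {A}: scan cost=80, card=80
  {C}: scan cost=100, card=100
  {B}: scan cost=20, card=20
  {AC}: card=200; try (C,nl_idx)→840, (A,nl_idx)→1000, (A,hash)→1320, (C,merge)→1520, (A,merge)→1540, (C,hash)→1560 …(+2); best=840 via (C,nl_idx)
  {AB}: card=800; try (B,hash)→360, (A,merge)→780, (B,merge)→840, (A,nl_idx)→960, (A,hash)→1160, (A,nl)→1620 …(+1); best=360 via (B,hash)
  {BC}: card=500; try (B,hash)→400, (C,nl_idx)→660, (C,merge)→940, (B,merge)→1020, (C,hash)→1440, (C,nl)→2020 …(+1); best=400 via (B,hash)
  {ABC}: card=500; try (B,hash)→1240, (A,hash)→2020, (C,hash)→2560, (B,merge)→2760, (A,nl_idx)→4400, (B,nl)→4840 …(+5); best=1240 via (B,hash)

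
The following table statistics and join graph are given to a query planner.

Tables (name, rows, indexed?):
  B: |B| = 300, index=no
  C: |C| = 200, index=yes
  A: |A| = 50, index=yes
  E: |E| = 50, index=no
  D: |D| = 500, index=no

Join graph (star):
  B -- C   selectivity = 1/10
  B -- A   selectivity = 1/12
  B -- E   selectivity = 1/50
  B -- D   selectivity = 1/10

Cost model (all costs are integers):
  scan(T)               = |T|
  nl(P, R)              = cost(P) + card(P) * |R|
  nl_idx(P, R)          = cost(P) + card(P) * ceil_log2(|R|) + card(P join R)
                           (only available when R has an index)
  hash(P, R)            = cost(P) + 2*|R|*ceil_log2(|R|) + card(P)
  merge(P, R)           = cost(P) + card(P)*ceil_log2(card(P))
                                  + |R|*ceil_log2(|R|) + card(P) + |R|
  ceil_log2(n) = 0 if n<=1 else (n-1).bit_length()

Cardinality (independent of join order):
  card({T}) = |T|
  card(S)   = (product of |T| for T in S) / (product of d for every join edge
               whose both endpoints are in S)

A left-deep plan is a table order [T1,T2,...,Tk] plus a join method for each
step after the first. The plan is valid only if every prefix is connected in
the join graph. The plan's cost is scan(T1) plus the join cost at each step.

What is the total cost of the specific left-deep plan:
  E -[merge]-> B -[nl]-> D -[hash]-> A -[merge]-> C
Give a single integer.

step 1: scan E: cost=50, card=50
step 2: join B via merge
    card(P join B) = 50*300/(50) = 300
    cost = 50 + 50*6 + 300*9 + 50 + 300 = 3400
step 3: join D via nl
    card(P join D) = 300*500/(10) = 15000
    cost = 3400 + 300*500 = 153400
step 4: join A via hash
    card(P join A) = 15000*50/(12) = 62500
    cost = 153400 + 2*50*6 + 15000 = 169000
step 5: join C via merge
    card(P join C) = 62500*200/(10) = 1250000
    cost = 169000 + 62500*16 + 200*8 + 62500 + 200 = 1233300

1233300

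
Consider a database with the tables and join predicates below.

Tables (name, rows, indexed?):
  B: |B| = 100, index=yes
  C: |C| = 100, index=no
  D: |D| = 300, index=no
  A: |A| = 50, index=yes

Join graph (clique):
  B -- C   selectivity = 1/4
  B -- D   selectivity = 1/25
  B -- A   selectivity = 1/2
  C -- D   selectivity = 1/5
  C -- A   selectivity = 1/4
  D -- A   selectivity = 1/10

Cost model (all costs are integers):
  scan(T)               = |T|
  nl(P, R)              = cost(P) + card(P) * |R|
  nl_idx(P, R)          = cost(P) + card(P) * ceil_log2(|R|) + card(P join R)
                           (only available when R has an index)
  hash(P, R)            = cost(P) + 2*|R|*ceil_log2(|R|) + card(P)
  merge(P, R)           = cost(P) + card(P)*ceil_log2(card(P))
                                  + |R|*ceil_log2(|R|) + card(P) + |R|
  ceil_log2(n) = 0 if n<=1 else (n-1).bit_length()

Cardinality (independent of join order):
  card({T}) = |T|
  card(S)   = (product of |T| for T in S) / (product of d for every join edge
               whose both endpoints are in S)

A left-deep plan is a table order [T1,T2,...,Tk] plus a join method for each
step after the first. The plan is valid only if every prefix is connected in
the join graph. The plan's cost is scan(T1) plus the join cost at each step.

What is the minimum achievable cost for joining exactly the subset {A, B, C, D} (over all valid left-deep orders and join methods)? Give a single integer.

8200

Selinger DP over subsets of {A,B,C,D}:
  {B}: scan cost=100, card=100
  {C}: scan cost=100, card=100
  {D}: scan cost=300, card=300
  {A}: scan cost=50, card=50
  {BC}: card=2500; try (C,hash)→1600, (B,hash)→1600, (C,merge)→1700, (B,merge)→1700, (B,nl_idx)→3300, (C,nl)→10100 …(+1); best=1600 via (C,hash)
  {BD}: card=1200; try (B,hash)→2000, (B,nl_idx)→3600, (D,merge)→3900, (B,merge)→4100, (D,hash)→5600, (D,nl)→30100 …(+1); best=2000 via (B,hash)
  {AB}: card=2500; try (A,hash)→800, (B,merge)→1200, (A,merge)→1250, (B,hash)→1500, (B,nl_idx)→2900, (A,nl_idx)→3200 …(+2); best=800 via (A,hash)
  {CD}: card=6000; try (C,hash)→2000, (D,merge)→3900, (C,merge)→4100, (D,hash)→5600, (D,nl)→30100, (C,nl)→30300; best=2000 via (C,hash)
  {AC}: card=1250; try (A,hash)→800, (C,merge)→1200, (A,merge)→1250, (C,hash)→1500, (A,nl_idx)→1950, (C,nl)→5050 …(+1); best=800 via (A,hash)
  {AD}: card=1500; try (A,hash)→1200, (D,merge)→3400, (A,nl_idx)→3600, (A,merge)→3650, (D,hash)→5500, (D,nl)→15050 …(+1); best=1200 via (A,hash)
  {BCD}: card=6000; try (C,hash)→4600, (B,hash)→9400, (D,hash)→9500, (C,merge)→17200, (D,merge)→37100, (B,nl_idx)→50000 …(+4); best=4600 via (C,hash)
  {ABC}: card=15625; try (B,hash)→3450, (C,hash)→4700, (A,hash)→4700, (B,merge)→16600, (B,nl_idx)→25175, (A,nl_idx)→32225 …(+5); best=3450 via (B,hash)
  {ABD}: card=3000; try (A,hash)→3800, (B,hash)→4100, (D,hash)→8700, (A,nl_idx)→12200, (B,nl_idx)→14700, (A,merge)→16750 …(+5); best=3800 via (A,hash)
  {ACD}: card=7500; try (C,hash)→4100, (D,hash)→7450, (A,hash)→8600, (D,merge)→18800, (C,merge)→20000, (A,nl_idx)→45500 …(+4); best=4100 via (C,hash)
  {ABCD}: card=3750; try (C,hash)→8200, (A,hash)→11200, (B,hash)→13000, (D,hash)→24475, (C,merge)→43600, (A,nl_idx)→44350 …(+8); best=8200 via (C,hash)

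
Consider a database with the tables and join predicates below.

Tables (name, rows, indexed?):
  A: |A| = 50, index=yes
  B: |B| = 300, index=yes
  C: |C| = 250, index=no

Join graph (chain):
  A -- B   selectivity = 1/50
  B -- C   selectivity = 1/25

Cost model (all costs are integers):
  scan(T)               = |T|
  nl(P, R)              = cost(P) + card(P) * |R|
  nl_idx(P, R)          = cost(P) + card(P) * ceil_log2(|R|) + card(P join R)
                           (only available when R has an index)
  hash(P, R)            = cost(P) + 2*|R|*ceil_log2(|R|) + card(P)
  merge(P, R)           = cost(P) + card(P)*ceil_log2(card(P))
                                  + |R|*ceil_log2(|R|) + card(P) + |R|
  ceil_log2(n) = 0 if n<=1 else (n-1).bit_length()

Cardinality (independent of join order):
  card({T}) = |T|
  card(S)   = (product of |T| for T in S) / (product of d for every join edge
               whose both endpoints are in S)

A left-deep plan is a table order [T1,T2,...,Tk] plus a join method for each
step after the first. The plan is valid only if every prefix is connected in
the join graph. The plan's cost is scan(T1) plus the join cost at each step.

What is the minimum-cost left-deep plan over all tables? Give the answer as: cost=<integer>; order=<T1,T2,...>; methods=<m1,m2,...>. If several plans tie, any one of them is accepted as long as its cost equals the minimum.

cost=5100; order=A,B,C; methods=nl_idx,hash

Selinger DP (subsets sized 1..n):
  {A}: scan cost=50, card=50
  {B}: scan cost=300, card=300
  {C}: scan cost=250, card=250
  {AB}: card=300; try (B,nl_idx)→800, (A,hash)→1200, (A,nl_idx)→2400, (B,merge)→3400, (A,merge)→3650, (B,hash)→5500 …(+2); best=800 via (B,nl_idx)
  {BC}: card=3000; try (C,hash)→4600, (B,merge)→5500, (B,nl_idx)→5500, (C,merge)→5550, (B,hash)→5900, (B,nl)→75250 …(+1); best=4600 via (C,hash)
  {ABC}: card=3000; try (C,hash)→5100, (C,merge)→6050, (A,hash)→8200, (A,nl_idx)→25600, (A,merge)→43950, (C,nl)→75800 …(+1); best=5100 via (C,hash)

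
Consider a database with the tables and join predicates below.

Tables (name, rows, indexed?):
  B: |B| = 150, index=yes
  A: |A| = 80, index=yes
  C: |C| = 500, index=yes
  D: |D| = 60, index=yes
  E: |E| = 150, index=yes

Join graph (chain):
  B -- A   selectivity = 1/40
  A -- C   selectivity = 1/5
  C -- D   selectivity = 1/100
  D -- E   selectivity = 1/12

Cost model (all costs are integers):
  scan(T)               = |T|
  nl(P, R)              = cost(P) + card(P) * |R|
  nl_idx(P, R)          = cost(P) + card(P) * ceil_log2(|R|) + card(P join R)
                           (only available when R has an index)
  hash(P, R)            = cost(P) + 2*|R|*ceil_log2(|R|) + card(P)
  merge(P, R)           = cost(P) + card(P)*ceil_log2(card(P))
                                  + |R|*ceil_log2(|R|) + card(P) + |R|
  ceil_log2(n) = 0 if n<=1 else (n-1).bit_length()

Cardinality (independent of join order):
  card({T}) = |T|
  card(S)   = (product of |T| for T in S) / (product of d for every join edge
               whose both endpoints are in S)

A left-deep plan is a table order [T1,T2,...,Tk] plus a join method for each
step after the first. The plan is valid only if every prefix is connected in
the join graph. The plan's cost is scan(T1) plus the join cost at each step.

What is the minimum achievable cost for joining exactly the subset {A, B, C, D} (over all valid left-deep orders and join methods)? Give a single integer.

Selinger DP over subsets of {A,B,C,D}:
  {B}: scan cost=150, card=150
  {A}: scan cost=80, card=80
  {C}: scan cost=500, card=500
  {D}: scan cost=60, card=60
  {AB}: card=300; try (B,nl_idx)→1020, (A,hash)→1420, (A,nl_idx)→1500, (B,merge)→2070, (A,merge)→2140, (B,hash)→2560 …(+2); best=1020 via (B,nl_idx)
  {AC}: card=8000; try (A,hash)→2120, (C,merge)→5720, (A,merge)→6140, (C,nl_idx)→8800, (C,hash)→9160, (A,nl_idx)→12000 …(+2); best=2120 via (A,hash)
  {CD}: card=300; try (C,nl_idx)→900, (D,hash)→1720, (D,nl_idx)→3800, (C,merge)→5480, (D,merge)→5920, (C,hash)→9120 …(+2); best=900 via (C,nl_idx)
  {ABC}: card=30000; try (C,merge)→9020, (C,hash)→10320, (B,hash)→12520, (C,nl_idx)→33720, (B,nl_idx)→96120, (B,merge)→115470 …(+2); best=9020 via (C,merge)
  {ACD}: card=4800; try (A,hash)→2320, (A,merge)→4540, (A,nl_idx)→7800, (D,hash)→10840, (A,nl)→24900, (D,nl_idx)→54920 …(+2); best=2320 via (A,hash)
  {ABCD}: card=18000; try (B,hash)→9520, (D,hash)→39740, (B,nl_idx)→58720, (B,merge)→70870, (D,nl_idx)→207020, (D,merge)→489440 …(+2); best=9520 via (B,hash)

9520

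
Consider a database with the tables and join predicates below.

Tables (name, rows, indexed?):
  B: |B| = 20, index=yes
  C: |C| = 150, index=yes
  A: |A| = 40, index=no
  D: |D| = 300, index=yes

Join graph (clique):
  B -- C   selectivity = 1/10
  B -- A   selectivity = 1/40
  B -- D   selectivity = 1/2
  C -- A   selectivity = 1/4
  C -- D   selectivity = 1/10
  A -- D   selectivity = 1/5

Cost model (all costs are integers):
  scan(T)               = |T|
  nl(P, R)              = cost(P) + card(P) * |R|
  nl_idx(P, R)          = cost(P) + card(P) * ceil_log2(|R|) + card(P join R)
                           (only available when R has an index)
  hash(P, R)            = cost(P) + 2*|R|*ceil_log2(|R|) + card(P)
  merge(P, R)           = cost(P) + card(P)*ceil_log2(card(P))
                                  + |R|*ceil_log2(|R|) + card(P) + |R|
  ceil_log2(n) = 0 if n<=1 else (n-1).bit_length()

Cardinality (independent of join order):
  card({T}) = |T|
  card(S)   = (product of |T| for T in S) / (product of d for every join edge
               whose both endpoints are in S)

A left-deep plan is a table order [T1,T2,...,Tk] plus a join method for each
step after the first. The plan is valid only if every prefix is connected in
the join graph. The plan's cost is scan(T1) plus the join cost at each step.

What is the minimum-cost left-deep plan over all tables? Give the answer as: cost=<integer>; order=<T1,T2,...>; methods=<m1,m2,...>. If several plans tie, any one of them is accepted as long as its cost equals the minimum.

Selinger DP (subsets sized 1..n):
  {B}: scan cost=20, card=20
  {C}: scan cost=150, card=150
  {A}: scan cost=40, card=40
  {D}: scan cost=300, card=300
  {BC}: card=300; try (C,nl_idx)→480, (B,hash)→500, (B,nl_idx)→1200, (C,merge)→1490, (B,merge)→1620, (C,hash)→2440 …(+2); best=480 via (C,nl_idx)
  {AB}: card=20; try (B,nl_idx)→260, (B,hash)→280, (A,merge)→420, (B,merge)→440, (A,hash)→520, (A,nl)→820 …(+1); best=260 via (B,nl_idx)
  {BD}: card=3000; try (B,hash)→800, (D,merge)→3140, (D,nl_idx)→3200, (B,merge)→3420, (B,nl_idx)→4800, (D,hash)→5440 …(+2); best=800 via (B,hash)
  {AC}: card=1500; try (A,hash)→780, (C,merge)→1670, (A,merge)→1780, (C,nl_idx)→1860, (C,hash)→2480, (C,nl)→6040 …(+1); best=780 via (A,hash)
  {CD}: card=4500; try (C,hash)→3000, (D,merge)→4500, (C,merge)→4650, (D,hash)→5700, (D,nl_idx)→6000, (C,nl_idx)→7200 …(+2); best=3000 via (C,hash)
  {AD}: card=2400; try (A,hash)→1080, (D,nl_idx)→2800, (D,merge)→3320, (A,merge)→3580, (D,hash)→5480, (D,nl)→12040 …(+1); best=1080 via (A,hash)
  {ABC}: card=75; try (C,nl_idx)→495, (A,hash)→1260, (C,merge)→1730, (B,hash)→2480, (C,hash)→2680, (C,nl)→3260 …(+5); best=495 via (C,nl_idx)
  {BCD}: card=4500; try (D,hash)→6180, (C,hash)→6200, (D,merge)→6480, (D,nl_idx)→7680, (B,hash)→7700, (C,nl_idx)→29300 …(+6); best=6180 via (D,hash)
  {ABD}: card=600; try (D,nl_idx)→1040, (D,merge)→3380, (B,hash)→3680, (A,hash)→4280, (D,hash)→5680, (D,nl)→6260 …(+5); best=1040 via (D,nl_idx)
  {ACD}: card=9000; try (C,hash)→5880, (D,hash)→7680, (A,hash)→7980, (D,merge)→21780, (D,nl_idx)→23280, (C,nl_idx)→29280 …(+5); best=5880 via (C,hash)
  {ABCD}: card=225; try (D,nl_idx)→1395, (C,hash)→4040, (D,merge)→4095, (D,hash)→5970, (C,nl_idx)→6065, (C,merge)→8990 …(+9); best=1395 via (D,nl_idx)

cost=1395; order=A,B,C,D; methods=nl_idx,nl_idx,nl_idx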